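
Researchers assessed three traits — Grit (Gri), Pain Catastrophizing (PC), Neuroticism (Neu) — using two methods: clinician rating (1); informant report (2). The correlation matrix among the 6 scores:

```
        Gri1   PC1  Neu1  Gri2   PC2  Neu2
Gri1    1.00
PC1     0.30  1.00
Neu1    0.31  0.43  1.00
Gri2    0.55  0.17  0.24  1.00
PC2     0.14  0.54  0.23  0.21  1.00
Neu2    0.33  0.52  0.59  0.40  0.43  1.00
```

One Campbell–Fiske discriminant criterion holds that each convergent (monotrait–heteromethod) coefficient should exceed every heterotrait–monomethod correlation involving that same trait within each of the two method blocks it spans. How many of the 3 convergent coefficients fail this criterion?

Each convergent coefficient versus the relevant comparison correlations:
Gri (methods 1·2): 0.55 vs {0.30, 0.21, 0.31, 0.40} → pass.
PC (methods 1·2): 0.54 vs {0.30, 0.21, 0.43, 0.43} → pass.
Neu (methods 1·2): 0.59 vs {0.31, 0.40, 0.43, 0.43} → pass.
0 of 3 fail.

0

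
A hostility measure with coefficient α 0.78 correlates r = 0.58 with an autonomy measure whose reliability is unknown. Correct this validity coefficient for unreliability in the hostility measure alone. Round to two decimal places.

0.66

Single correction: r_c = r_obs / √r_xx = 0.58 / √0.78 = 0.58 / 0.8832 ≈ 0.66.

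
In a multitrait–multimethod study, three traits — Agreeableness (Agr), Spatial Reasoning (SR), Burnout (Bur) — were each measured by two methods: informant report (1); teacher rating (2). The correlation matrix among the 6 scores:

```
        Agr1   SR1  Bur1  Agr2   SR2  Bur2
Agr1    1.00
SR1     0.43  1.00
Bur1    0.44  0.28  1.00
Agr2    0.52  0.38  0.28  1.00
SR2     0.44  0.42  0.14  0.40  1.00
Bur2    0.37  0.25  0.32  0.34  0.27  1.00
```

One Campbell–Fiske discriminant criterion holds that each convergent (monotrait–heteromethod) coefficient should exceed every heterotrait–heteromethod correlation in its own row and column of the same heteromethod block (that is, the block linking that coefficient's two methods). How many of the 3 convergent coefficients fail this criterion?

Each convergent coefficient versus the relevant comparison correlations:
Agr (methods 1·2): 0.52 vs {0.44, 0.38, 0.37, 0.28} → pass.
SR (methods 1·2): 0.42 vs {0.38, 0.44, 0.25, 0.14} → fail.
Bur (methods 1·2): 0.32 vs {0.28, 0.37, 0.14, 0.25} → fail.
2 of 3 fail.

2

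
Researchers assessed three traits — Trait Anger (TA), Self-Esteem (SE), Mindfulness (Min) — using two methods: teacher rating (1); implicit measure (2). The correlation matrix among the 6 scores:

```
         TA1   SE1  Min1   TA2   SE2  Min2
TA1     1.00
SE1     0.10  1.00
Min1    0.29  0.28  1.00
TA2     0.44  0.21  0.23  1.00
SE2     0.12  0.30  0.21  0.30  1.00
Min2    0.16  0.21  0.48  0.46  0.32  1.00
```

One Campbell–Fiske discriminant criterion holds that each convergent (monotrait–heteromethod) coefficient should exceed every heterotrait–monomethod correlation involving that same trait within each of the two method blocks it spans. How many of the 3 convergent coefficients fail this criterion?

Convergent coefficients and their comparison sets:
TA (methods 1·2): 0.44 vs {0.10, 0.30, 0.29, 0.46} → fail.
SE (methods 1·2): 0.30 vs {0.10, 0.30, 0.28, 0.32} → fail.
Min (methods 1·2): 0.48 vs {0.29, 0.46, 0.28, 0.32} → pass.
2 of 3 fail.

2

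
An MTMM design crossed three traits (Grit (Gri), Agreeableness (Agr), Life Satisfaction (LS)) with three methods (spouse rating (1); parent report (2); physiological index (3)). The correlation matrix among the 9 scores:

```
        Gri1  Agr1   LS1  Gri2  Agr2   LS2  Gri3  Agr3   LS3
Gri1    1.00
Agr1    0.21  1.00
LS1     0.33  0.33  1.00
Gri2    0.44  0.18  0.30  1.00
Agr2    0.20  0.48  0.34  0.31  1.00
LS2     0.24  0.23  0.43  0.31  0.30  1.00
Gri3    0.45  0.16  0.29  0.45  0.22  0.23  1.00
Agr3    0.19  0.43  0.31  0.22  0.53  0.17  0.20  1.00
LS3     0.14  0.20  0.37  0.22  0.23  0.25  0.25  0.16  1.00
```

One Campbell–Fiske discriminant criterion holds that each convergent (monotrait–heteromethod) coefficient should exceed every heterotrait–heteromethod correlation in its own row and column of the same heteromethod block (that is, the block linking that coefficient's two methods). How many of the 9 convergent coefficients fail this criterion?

Checking each validity diagonal entry against its comparison values:
Gri (methods 1·2): 0.44 vs {0.20, 0.18, 0.24, 0.30} → pass.
Gri (methods 1·3): 0.45 vs {0.19, 0.16, 0.14, 0.29} → pass.
Gri (methods 2·3): 0.45 vs {0.22, 0.22, 0.22, 0.23} → pass.
Agr (methods 1·2): 0.48 vs {0.18, 0.20, 0.23, 0.34} → pass.
Agr (methods 1·3): 0.43 vs {0.16, 0.19, 0.20, 0.31} → pass.
Agr (methods 2·3): 0.53 vs {0.22, 0.22, 0.23, 0.17} → pass.
LS (methods 1·2): 0.43 vs {0.30, 0.24, 0.34, 0.23} → pass.
LS (methods 1·3): 0.37 vs {0.29, 0.14, 0.31, 0.20} → pass.
LS (methods 2·3): 0.25 vs {0.23, 0.22, 0.17, 0.23} → pass.
0 of 9 fail.

0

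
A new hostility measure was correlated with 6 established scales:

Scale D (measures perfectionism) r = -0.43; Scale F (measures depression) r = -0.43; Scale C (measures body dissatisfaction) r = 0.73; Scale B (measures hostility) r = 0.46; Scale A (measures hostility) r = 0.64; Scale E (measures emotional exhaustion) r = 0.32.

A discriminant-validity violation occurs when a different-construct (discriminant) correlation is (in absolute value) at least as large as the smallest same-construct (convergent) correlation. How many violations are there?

Convergent (same construct = hostility): Scale B, Scale A.
Smallest convergent = 0.46. Discriminant |r|: 0.43, 0.43, 0.73, 0.32; count ≥ 0.46 → 1.

1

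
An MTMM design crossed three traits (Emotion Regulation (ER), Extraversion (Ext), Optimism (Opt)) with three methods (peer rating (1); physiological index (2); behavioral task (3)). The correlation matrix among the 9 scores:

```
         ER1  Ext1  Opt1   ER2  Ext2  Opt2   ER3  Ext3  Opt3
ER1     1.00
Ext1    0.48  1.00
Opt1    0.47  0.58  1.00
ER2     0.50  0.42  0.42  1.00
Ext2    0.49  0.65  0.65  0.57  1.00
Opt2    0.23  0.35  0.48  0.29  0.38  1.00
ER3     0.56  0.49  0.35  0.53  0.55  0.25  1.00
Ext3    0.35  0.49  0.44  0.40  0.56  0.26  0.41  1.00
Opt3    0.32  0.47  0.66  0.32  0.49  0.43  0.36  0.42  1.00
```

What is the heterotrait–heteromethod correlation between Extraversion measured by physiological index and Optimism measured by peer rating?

0.65

Different traits and methods: r(Ext2, Opt1) = 0.65.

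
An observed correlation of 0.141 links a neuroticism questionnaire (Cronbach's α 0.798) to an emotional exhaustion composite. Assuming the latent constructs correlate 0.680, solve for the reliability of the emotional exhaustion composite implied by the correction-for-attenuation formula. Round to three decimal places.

0.054

r_true = r_obs / √(r_xx · r_yy) ⇒ 0.680 = 0.141 / √(0.798 · r_yy).
√(0.798 · r_yy) = 0.141 / 0.680 = 0.2074; 0.798 · r_yy = 0.0430; r_yy = 0.0430 / 0.798 ≈ 0.054.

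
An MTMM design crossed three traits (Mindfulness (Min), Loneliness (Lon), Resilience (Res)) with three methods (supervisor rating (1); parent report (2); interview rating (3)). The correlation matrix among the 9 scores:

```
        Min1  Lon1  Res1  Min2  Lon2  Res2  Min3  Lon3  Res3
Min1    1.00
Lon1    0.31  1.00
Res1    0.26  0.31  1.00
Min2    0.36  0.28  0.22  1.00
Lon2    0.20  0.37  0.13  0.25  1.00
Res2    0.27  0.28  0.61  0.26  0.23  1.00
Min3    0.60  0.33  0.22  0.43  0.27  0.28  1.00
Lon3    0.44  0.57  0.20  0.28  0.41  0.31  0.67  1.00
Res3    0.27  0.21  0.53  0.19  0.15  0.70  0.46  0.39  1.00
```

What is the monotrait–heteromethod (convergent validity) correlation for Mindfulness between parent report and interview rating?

0.43

Same trait (Min), different methods: r(Min2, Min3) = 0.43.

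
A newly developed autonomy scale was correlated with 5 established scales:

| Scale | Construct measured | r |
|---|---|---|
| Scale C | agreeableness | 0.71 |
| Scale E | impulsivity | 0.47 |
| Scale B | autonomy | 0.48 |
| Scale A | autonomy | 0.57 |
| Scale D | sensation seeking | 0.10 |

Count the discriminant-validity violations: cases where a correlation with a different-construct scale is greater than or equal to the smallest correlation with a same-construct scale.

Convergent (same construct = autonomy): Scale B, Scale A.
Smallest convergent = 0.48. Discriminant values: 0.71, 0.47, 0.10; count ≥ 0.48 → 1.

1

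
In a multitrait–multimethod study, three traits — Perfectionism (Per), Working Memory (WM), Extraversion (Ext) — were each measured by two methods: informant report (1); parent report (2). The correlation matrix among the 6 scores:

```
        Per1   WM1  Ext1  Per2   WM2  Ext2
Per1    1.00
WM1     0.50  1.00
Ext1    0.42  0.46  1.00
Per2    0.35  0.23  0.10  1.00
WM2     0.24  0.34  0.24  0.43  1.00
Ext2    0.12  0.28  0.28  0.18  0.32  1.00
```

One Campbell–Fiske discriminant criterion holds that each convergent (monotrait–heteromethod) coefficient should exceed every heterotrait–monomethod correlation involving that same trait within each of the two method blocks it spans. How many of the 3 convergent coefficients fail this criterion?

3

Convergent coefficients and their comparison sets:
Per (methods 1·2): 0.35 vs {0.50, 0.43, 0.42, 0.18} → fail.
WM (methods 1·2): 0.34 vs {0.50, 0.43, 0.46, 0.32} → fail.
Ext (methods 1·2): 0.28 vs {0.42, 0.18, 0.46, 0.32} → fail.
3 of 3 fail.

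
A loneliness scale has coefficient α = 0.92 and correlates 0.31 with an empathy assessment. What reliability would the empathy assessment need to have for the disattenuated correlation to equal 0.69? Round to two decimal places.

r_true = r_obs / √(r_xx · r_yy) ⇒ 0.69 = 0.31 / √(0.92 · r_yy).
√(0.92 · r_yy) = 0.31 / 0.69 = 0.4493; 0.92 · r_yy = 0.2019; r_yy = 0.2019 / 0.92 ≈ 0.22.

0.22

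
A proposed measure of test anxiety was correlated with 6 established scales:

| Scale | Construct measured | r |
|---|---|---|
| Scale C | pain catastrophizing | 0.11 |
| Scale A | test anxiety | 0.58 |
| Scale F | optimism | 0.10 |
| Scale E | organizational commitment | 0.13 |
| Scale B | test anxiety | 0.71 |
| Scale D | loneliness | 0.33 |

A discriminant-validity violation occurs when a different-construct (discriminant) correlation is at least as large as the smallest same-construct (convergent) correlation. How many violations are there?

0

Convergent (same construct = test anxiety): Scale A, Scale B.
Smallest convergent = 0.58. Discriminant values: 0.11, 0.10, 0.13, 0.33; count ≥ 0.58 → 0.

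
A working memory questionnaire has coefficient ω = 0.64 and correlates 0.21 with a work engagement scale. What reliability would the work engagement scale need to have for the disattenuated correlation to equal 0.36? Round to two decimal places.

0.53

r_true = r_obs / √(r_xx · r_yy) ⇒ 0.36 = 0.21 / √(0.64 · r_yy).
√(0.64 · r_yy) = 0.21 / 0.36 = 0.5833; 0.64 · r_yy = 0.3402; r_yy = 0.3402 / 0.64 ≈ 0.53.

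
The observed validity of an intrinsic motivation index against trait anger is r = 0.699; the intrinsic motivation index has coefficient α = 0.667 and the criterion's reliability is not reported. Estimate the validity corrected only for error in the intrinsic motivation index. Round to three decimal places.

Single correction: r_c = r_obs / √r_xx = 0.699 / √0.667 = 0.699 / 0.8167 ≈ 0.856.

0.856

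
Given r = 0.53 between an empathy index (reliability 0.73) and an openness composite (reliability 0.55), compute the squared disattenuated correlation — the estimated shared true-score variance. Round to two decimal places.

Disattenuated r = 0.53 / √(0.73 × 0.55) = 0.53 / 0.6336 = 0.8365.
Shared true-score variance = 0.8365² = 0.6997 ≈ 0.70.

0.70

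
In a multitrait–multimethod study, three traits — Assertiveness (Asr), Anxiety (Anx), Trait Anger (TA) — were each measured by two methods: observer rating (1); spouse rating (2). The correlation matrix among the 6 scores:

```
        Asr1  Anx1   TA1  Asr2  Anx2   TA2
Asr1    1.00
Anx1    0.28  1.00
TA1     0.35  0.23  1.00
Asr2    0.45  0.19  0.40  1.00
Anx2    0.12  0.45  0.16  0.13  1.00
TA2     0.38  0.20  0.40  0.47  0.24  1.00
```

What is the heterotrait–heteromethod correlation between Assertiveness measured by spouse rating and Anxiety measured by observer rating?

Different traits and methods: r(Asr2, Anx1) = 0.19.

0.19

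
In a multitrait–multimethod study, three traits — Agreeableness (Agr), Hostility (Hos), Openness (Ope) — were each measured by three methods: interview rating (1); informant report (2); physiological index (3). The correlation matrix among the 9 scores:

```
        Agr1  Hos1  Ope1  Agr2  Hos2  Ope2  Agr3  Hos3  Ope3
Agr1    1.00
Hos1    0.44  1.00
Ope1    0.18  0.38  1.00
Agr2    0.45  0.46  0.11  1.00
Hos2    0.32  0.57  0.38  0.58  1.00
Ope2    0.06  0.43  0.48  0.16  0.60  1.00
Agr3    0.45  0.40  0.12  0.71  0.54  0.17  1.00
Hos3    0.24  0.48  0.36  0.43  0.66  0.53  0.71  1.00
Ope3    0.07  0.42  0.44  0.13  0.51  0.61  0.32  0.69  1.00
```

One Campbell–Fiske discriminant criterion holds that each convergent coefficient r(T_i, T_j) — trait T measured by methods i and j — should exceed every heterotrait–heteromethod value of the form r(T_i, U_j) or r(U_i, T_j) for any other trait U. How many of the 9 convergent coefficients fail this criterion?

1

Convergent coefficients and their comparison sets:
Agr (methods 1·2): 0.45 vs {0.32, 0.46, 0.06, 0.11} → fail.
Agr (methods 1·3): 0.45 vs {0.24, 0.40, 0.07, 0.12} → pass.
Agr (methods 2·3): 0.71 vs {0.43, 0.54, 0.13, 0.17} → pass.
Hos (methods 1·2): 0.57 vs {0.46, 0.32, 0.43, 0.38} → pass.
Hos (methods 1·3): 0.48 vs {0.40, 0.24, 0.42, 0.36} → pass.
Hos (methods 2·3): 0.66 vs {0.54, 0.43, 0.51, 0.53} → pass.
Ope (methods 1·2): 0.48 vs {0.11, 0.06, 0.38, 0.43} → pass.
Ope (methods 1·3): 0.44 vs {0.12, 0.07, 0.36, 0.42} → pass.
Ope (methods 2·3): 0.61 vs {0.17, 0.13, 0.53, 0.51} → pass.
1 of 9 fail.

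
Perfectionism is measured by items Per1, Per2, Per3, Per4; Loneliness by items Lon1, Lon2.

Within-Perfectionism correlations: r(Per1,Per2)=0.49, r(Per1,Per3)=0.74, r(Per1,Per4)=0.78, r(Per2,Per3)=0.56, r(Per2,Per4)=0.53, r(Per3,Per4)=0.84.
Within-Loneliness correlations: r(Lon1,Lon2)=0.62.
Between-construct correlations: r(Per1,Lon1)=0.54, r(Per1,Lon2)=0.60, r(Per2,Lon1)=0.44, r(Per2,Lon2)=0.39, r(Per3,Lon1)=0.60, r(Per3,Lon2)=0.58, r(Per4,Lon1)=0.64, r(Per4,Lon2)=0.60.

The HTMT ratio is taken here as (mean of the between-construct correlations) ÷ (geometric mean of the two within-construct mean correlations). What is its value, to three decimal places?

0.860

Mean heterotrait r = 4.39/8 = 0.5488.
Mean within-Per = 3.94/6 = 0.6567; mean within-Lon = 0.62/1 = 0.6200.
Geometric mean = √(0.6567 × 0.6200) = 0.6381.
HTMT = 0.5488 / 0.6381 = 0.860.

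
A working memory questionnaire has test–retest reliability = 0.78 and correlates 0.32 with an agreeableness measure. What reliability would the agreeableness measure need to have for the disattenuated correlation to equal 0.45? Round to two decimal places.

r_true = r_obs / √(r_xx · r_yy) ⇒ 0.45 = 0.32 / √(0.78 · r_yy).
√(0.78 · r_yy) = 0.32 / 0.45 = 0.7111; 0.78 · r_yy = 0.5057; r_yy = 0.5057 / 0.78 ≈ 0.65.

0.65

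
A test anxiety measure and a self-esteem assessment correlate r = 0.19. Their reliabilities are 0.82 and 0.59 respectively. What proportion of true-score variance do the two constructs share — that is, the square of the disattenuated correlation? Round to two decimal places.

Disattenuated r = 0.19 / √(0.82 × 0.59) = 0.19 / 0.6956 = 0.2731.
Shared true-score variance = 0.2731² = 0.0746 ≈ 0.07.

0.07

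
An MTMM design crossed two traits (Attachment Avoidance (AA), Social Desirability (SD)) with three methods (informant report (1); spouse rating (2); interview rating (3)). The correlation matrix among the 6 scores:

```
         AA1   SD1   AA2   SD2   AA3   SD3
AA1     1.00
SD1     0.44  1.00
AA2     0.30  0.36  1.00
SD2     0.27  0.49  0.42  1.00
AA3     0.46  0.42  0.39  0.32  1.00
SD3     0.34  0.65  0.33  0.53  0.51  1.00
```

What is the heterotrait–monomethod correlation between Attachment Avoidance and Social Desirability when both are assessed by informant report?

Different traits, same method: r(AA1, SD1) = 0.44.

0.44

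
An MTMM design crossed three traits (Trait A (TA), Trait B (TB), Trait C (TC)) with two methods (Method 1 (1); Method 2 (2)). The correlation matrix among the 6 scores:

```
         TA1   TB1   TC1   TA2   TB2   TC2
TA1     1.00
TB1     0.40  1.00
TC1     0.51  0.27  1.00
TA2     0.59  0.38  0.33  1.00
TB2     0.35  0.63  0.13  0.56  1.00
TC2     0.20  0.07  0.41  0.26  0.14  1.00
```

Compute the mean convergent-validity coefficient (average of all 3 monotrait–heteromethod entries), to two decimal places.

0.54

Convergent values: 0.59, 0.63, 0.41; mean = 1.63/3 = 0.54.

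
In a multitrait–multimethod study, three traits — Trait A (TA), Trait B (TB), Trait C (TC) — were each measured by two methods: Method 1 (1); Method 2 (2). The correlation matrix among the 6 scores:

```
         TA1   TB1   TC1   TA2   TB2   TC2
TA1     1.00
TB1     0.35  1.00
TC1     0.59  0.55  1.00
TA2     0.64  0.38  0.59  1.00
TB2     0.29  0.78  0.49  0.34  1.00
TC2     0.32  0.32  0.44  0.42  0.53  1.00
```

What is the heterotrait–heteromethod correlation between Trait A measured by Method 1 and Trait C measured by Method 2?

Different traits and methods: r(TA1, TC2) = 0.32.

0.32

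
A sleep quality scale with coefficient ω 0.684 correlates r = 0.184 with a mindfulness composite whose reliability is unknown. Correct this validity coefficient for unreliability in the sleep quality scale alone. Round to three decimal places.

0.222

Single correction: r_c = r_obs / √r_xx = 0.184 / √0.684 = 0.184 / 0.8270 ≈ 0.222.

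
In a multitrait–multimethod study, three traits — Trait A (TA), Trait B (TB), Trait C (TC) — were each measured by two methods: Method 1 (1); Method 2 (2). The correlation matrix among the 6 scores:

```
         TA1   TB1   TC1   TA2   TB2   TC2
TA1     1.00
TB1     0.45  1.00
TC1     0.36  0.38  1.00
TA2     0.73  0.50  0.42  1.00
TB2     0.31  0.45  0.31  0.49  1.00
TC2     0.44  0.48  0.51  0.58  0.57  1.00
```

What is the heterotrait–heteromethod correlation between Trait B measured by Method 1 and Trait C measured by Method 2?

0.48

Different traits and methods: r(TB1, TC2) = 0.48.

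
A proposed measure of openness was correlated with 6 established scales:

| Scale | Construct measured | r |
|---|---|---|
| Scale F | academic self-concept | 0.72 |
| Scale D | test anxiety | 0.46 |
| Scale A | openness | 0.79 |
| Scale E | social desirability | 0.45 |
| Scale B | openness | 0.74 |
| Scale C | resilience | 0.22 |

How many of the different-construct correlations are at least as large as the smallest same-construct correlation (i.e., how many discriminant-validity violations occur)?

0

Convergent (same construct = openness): Scale A, Scale B.
Smallest convergent = 0.74. Discriminant values: 0.72, 0.46, 0.45, 0.22; count ≥ 0.74 → 0.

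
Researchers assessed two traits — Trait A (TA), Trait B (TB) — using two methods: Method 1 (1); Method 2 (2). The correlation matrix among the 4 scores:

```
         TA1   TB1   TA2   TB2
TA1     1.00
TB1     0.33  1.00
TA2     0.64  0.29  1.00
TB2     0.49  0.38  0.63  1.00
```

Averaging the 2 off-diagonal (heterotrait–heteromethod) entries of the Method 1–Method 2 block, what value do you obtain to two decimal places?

HTHM values (method 1 × method 2): 0.49, 0.29; mean = 0.78/2 = 0.39.

0.39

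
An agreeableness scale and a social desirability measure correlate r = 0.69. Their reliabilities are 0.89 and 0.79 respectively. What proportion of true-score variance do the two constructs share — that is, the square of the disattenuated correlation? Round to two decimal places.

0.68

Disattenuated r = 0.69 / √(0.89 × 0.79) = 0.69 / 0.8385 = 0.8229.
Shared true-score variance = 0.8229² = 0.6772 ≈ 0.68.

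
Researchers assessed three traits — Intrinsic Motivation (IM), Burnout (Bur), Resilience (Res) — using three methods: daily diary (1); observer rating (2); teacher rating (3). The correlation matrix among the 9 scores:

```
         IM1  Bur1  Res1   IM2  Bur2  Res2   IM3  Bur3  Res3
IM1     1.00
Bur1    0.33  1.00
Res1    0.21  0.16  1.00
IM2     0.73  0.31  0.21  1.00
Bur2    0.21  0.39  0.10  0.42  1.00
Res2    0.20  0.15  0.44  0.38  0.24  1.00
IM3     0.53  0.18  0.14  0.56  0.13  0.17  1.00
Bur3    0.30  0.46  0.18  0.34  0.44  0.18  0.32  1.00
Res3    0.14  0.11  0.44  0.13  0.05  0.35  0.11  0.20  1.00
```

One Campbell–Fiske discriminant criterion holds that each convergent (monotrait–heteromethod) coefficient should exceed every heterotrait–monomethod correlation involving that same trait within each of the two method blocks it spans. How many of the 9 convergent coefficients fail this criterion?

Each convergent coefficient versus the relevant comparison correlations:
IM (methods 1·2): 0.73 vs {0.33, 0.42, 0.21, 0.38} → pass.
IM (methods 1·3): 0.53 vs {0.33, 0.32, 0.21, 0.11} → pass.
IM (methods 2·3): 0.56 vs {0.42, 0.32, 0.38, 0.11} → pass.
Bur (methods 1·2): 0.39 vs {0.33, 0.42, 0.16, 0.24} → fail.
Bur (methods 1·3): 0.46 vs {0.33, 0.32, 0.16, 0.20} → pass.
Bur (methods 2·3): 0.44 vs {0.42, 0.32, 0.24, 0.20} → pass.
Res (methods 1·2): 0.44 vs {0.21, 0.38, 0.16, 0.24} → pass.
Res (methods 1·3): 0.44 vs {0.21, 0.11, 0.16, 0.20} → pass.
Res (methods 2·3): 0.35 vs {0.38, 0.11, 0.24, 0.20} → fail.
2 of 9 fail.

2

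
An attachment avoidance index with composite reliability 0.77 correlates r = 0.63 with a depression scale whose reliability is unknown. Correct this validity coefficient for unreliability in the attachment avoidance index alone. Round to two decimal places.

Single correction: r_c = r_obs / √r_xx = 0.63 / √0.77 = 0.63 / 0.8775 ≈ 0.72.

0.72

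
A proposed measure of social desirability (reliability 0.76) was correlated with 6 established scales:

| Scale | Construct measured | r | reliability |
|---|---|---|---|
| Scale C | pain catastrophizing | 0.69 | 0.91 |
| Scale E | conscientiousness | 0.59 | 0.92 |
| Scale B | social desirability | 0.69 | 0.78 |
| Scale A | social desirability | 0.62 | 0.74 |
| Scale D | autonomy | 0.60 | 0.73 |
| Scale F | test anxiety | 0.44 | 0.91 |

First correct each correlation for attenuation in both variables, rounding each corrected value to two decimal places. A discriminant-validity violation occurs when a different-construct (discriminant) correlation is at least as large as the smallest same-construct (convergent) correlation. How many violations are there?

Disattenuated r (r / √(r_scale · r_new)):
  Scale C (disc): 0.69 / √(0.91·0.76) = 0.83
  Scale E (disc): 0.59 / √(0.92·0.76) = 0.71
  Scale B (conv): 0.69 / √(0.78·0.76) = 0.90
  Scale A (conv): 0.62 / √(0.74·0.76) = 0.83
  Scale D (disc): 0.60 / √(0.73·0.76) = 0.81
  Scale F (disc): 0.44 / √(0.91·0.76) = 0.53
Smallest convergent = 0.83. Discriminant values: 0.83, 0.71, 0.81, 0.53; count ≥ 0.83 → 1.

1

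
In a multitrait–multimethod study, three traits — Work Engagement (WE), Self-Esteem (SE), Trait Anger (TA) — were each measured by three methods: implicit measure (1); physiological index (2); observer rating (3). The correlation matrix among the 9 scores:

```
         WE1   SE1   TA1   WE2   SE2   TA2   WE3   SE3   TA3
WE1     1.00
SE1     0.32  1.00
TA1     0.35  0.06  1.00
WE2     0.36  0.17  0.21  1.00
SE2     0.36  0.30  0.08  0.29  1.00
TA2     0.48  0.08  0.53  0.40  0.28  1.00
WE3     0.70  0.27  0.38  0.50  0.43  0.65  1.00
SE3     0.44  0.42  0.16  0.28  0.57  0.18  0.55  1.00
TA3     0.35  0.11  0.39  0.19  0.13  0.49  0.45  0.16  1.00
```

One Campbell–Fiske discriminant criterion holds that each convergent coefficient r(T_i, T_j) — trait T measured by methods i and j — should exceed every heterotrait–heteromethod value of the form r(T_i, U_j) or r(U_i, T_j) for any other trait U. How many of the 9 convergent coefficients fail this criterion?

5

Each convergent coefficient versus the relevant comparison correlations:
WE (methods 1·2): 0.36 vs {0.36, 0.17, 0.48, 0.21} → fail.
WE (methods 1·3): 0.70 vs {0.44, 0.27, 0.35, 0.38} → pass.
WE (methods 2·3): 0.50 vs {0.28, 0.43, 0.19, 0.65} → fail.
SE (methods 1·2): 0.30 vs {0.17, 0.36, 0.08, 0.08} → fail.
SE (methods 1·3): 0.42 vs {0.27, 0.44, 0.11, 0.16} → fail.
SE (methods 2·3): 0.57 vs {0.43, 0.28, 0.13, 0.18} → pass.
TA (methods 1·2): 0.53 vs {0.21, 0.48, 0.08, 0.08} → pass.
TA (methods 1·3): 0.39 vs {0.38, 0.35, 0.16, 0.11} → pass.
TA (methods 2·3): 0.49 vs {0.65, 0.19, 0.18, 0.13} → fail.
5 of 9 fail.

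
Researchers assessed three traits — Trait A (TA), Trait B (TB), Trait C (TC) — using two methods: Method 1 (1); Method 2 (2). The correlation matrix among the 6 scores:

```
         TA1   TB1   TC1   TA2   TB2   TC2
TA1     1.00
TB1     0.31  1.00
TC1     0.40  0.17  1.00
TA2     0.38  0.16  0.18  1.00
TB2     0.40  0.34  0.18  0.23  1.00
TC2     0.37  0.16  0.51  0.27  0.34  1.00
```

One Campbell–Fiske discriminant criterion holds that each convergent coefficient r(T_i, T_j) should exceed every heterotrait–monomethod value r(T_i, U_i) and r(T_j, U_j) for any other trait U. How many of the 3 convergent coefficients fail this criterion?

2

Convergent coefficients and their comparison sets:
TA (methods 1·2): 0.38 vs {0.31, 0.23, 0.40, 0.27} → fail.
TB (methods 1·2): 0.34 vs {0.31, 0.23, 0.17, 0.34} → fail.
TC (methods 1·2): 0.51 vs {0.40, 0.27, 0.17, 0.34} → pass.
2 of 3 fail.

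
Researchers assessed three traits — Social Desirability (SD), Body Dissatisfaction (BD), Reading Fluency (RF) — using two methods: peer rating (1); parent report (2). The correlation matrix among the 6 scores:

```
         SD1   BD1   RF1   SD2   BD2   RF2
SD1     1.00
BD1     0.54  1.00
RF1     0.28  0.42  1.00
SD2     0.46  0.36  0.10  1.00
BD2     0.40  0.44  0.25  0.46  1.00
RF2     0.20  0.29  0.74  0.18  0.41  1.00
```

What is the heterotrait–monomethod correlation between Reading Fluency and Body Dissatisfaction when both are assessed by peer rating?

0.42

Different traits, same method: r(RF1, BD1) = 0.42.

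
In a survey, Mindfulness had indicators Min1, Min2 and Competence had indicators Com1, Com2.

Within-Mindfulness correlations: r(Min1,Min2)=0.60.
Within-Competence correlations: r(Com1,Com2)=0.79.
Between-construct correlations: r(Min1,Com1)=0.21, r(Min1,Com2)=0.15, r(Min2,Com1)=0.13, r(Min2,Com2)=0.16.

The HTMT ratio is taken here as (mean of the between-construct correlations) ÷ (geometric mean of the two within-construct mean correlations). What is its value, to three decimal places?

Mean between = 0.65/4 = 0.1625.
Mean within-Min = 0.60/1 = 0.6000; mean within-Com = 0.79/1 = 0.7900.
Geometric mean = √(0.6000 × 0.7900) = 0.6885.
HTMT = 0.1625 / 0.6885 = 0.236.

0.236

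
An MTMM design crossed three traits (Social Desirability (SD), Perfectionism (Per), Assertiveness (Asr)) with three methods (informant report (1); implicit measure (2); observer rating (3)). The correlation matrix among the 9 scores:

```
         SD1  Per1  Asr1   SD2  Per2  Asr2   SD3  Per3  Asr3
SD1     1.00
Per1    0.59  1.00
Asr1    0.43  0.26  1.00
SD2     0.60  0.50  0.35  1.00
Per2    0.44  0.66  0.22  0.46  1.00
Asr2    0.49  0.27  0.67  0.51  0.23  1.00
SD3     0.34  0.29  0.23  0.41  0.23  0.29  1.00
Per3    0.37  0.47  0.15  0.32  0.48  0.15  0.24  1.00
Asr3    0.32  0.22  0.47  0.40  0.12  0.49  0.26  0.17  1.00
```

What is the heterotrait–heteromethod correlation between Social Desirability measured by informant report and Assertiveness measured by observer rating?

0.32

Different traits and methods: r(SD1, Asr3) = 0.32.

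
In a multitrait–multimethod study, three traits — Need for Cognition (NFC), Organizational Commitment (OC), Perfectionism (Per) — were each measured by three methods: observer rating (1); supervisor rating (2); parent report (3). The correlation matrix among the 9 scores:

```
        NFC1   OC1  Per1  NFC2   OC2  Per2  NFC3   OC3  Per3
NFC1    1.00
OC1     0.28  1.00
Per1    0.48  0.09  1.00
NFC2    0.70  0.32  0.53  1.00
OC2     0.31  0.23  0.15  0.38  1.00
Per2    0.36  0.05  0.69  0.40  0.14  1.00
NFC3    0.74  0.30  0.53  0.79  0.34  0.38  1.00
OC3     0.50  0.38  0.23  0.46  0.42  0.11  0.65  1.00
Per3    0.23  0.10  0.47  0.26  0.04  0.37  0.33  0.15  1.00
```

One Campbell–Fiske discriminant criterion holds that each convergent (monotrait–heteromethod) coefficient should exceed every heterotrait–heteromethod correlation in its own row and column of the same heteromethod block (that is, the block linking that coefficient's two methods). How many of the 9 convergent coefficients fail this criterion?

5

Checking each validity diagonal entry against its comparison values:
NFC (methods 1·2): 0.70 vs {0.31, 0.32, 0.36, 0.53} → pass.
NFC (methods 1·3): 0.74 vs {0.50, 0.30, 0.23, 0.53} → pass.
NFC (methods 2·3): 0.79 vs {0.46, 0.34, 0.26, 0.38} → pass.
OC (methods 1·2): 0.23 vs {0.32, 0.31, 0.05, 0.15} → fail.
OC (methods 1·3): 0.38 vs {0.30, 0.50, 0.10, 0.23} → fail.
OC (methods 2·3): 0.42 vs {0.34, 0.46, 0.04, 0.11} → fail.
Per (methods 1·2): 0.69 vs {0.53, 0.36, 0.15, 0.05} → pass.
Per (methods 1·3): 0.47 vs {0.53, 0.23, 0.23, 0.10} → fail.
Per (methods 2·3): 0.37 vs {0.38, 0.26, 0.11, 0.04} → fail.
5 of 9 fail.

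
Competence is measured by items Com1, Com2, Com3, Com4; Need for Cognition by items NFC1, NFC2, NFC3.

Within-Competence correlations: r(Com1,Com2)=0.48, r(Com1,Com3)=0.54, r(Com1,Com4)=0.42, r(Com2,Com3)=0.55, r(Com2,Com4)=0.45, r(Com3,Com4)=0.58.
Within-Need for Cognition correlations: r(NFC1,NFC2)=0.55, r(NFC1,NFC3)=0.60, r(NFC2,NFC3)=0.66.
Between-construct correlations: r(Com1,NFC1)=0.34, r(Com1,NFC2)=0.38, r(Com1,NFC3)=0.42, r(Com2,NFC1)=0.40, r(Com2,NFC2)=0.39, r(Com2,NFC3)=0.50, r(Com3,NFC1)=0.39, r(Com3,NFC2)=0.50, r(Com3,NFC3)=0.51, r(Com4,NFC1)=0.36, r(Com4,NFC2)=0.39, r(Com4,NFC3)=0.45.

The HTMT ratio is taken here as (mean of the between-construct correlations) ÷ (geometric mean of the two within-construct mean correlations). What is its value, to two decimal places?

Between-construct mean = 5.03/12 = 0.4192.
Mean within-Com = 3.02/6 = 0.5033; mean within-NFC = 1.81/3 = 0.6033.
Geometric mean = √(0.5033 × 0.6033) = 0.5510.
HTMT = 0.4192 / 0.5510 = 0.76.

0.76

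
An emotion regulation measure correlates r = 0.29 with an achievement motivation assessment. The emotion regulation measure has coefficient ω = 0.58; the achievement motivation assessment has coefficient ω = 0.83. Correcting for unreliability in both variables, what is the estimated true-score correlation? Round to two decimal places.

r_true = r_obs / √(r_xx · r_yy) = 0.29 / √(0.58 × 0.83) = 0.29 / √0.4814 = 0.29 / 0.6938 ≈ 0.42.

0.42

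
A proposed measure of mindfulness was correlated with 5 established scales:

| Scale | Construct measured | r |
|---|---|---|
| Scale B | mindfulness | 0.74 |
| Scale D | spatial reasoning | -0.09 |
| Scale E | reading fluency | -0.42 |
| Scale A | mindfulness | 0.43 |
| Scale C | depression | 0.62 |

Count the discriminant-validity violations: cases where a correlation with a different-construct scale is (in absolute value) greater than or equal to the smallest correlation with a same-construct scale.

1

Convergent (same construct = mindfulness): Scale B, Scale A.
Smallest convergent = 0.43. Discriminant |r|: 0.09, 0.42, 0.62; count ≥ 0.43 → 1.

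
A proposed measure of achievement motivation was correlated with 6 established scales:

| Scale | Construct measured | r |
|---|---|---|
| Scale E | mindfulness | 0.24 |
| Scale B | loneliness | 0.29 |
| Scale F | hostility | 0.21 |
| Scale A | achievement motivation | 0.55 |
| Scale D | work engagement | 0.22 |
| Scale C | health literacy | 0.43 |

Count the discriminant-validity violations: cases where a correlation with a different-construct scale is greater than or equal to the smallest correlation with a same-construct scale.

Convergent (same construct = achievement motivation): Scale A.
Smallest convergent = 0.55. Discriminant values: 0.24, 0.29, 0.21, 0.22, 0.43; count ≥ 0.55 → 0.

0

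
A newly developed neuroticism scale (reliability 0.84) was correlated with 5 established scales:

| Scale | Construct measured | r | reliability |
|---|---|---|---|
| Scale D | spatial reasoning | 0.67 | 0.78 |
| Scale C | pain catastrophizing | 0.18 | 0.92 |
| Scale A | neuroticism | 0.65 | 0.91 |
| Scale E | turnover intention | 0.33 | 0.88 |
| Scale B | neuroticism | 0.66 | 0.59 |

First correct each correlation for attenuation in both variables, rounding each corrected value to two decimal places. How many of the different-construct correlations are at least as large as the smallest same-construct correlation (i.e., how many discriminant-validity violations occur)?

1

Disattenuated r (r / √(r_scale · r_new)):
  Scale D (disc): 0.67 / √(0.78·0.84) = 0.83
  Scale C (disc): 0.18 / √(0.92·0.84) = 0.20
  Scale A (conv): 0.65 / √(0.91·0.84) = 0.74
  Scale E (disc): 0.33 / √(0.88·0.84) = 0.38
  Scale B (conv): 0.66 / √(0.59·0.84) = 0.94
Smallest convergent = 0.74. Discriminant values: 0.83, 0.20, 0.38; count ≥ 0.74 → 1.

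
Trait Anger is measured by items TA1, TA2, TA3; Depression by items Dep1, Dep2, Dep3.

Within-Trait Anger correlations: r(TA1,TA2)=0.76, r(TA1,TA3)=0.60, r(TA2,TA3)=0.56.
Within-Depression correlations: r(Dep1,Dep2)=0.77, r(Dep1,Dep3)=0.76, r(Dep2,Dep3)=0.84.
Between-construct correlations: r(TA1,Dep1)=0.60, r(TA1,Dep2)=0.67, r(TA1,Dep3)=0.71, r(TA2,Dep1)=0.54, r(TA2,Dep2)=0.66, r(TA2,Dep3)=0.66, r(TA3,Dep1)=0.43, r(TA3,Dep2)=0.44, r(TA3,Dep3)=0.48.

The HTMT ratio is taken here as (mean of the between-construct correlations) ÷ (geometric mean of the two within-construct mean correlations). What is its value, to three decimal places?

Mean between = 5.19/9 = 0.5767.
Mean within-TA = 1.92/3 = 0.6400; mean within-Dep = 2.37/3 = 0.7900.
Geometric mean = √(0.6400 × 0.7900) = 0.7111.
HTMT = 0.5767 / 0.7111 = 0.811.

0.811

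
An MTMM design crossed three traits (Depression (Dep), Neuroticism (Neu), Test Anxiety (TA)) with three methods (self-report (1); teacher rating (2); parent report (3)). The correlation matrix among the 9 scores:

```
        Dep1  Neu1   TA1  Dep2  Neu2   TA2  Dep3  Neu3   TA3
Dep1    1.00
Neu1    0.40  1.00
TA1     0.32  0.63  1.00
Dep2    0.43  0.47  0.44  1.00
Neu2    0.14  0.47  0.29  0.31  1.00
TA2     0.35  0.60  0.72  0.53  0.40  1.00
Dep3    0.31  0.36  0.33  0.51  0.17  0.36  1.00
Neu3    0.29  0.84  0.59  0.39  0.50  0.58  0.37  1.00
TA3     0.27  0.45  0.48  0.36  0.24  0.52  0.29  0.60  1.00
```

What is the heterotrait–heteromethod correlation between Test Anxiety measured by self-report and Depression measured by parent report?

0.33

Different traits and methods: r(TA1, Dep3) = 0.33.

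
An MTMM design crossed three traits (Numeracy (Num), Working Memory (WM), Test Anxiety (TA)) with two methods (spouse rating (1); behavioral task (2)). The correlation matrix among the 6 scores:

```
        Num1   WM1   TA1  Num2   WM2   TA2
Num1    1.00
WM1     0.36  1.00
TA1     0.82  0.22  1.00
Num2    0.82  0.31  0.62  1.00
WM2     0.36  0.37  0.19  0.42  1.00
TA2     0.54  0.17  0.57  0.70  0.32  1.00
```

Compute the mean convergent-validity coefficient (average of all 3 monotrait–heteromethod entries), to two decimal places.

0.59

Convergent values: 0.82, 0.37, 0.57; mean = 1.76/3 = 0.59.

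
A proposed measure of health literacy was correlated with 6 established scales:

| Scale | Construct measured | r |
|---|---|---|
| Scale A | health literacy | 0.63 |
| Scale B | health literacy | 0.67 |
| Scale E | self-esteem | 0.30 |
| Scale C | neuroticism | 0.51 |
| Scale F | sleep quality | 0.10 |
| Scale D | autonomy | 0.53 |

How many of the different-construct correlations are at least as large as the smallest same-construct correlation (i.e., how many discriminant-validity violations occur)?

0

Convergent (same construct = health literacy): Scale A, Scale B.
Smallest convergent = 0.63. Discriminant values: 0.30, 0.51, 0.10, 0.53; count ≥ 0.63 → 0.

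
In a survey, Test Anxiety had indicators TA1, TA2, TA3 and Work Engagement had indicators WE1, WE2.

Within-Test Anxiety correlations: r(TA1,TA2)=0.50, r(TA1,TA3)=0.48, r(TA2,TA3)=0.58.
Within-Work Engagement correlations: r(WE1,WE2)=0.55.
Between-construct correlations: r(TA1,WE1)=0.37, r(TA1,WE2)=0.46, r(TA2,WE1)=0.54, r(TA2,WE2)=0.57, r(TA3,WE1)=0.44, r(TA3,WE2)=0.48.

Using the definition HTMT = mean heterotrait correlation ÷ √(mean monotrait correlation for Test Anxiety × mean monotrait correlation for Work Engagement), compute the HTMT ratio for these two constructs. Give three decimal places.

Between-construct mean = 2.86/6 = 0.4767.
Mean within-TA = 1.56/3 = 0.5200; mean within-WE = 0.55/1 = 0.5500.
Geometric mean = √(0.5200 × 0.5500) = 0.5348.
HTMT = 0.4767 / 0.5348 = 0.891.

0.891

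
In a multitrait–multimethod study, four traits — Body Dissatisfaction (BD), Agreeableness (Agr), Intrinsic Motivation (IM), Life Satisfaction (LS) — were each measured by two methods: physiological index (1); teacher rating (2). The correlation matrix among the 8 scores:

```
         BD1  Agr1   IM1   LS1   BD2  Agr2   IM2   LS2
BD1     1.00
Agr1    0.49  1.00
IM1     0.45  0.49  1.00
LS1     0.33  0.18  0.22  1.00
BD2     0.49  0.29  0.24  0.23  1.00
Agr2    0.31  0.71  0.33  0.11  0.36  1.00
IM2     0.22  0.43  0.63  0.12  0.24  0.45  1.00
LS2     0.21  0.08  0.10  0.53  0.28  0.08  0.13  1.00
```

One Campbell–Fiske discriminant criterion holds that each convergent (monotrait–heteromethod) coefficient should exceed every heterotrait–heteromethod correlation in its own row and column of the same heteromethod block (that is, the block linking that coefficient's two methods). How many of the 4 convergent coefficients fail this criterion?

Checking each validity diagonal entry against its comparison values:
BD (methods 1·2): 0.49 vs {0.31, 0.29, 0.22, 0.24, 0.21, 0.23} → pass.
Agr (methods 1·2): 0.71 vs {0.29, 0.31, 0.43, 0.33, 0.08, 0.11} → pass.
IM (methods 1·2): 0.63 vs {0.24, 0.22, 0.33, 0.43, 0.10, 0.12} → pass.
LS (methods 1·2): 0.53 vs {0.23, 0.21, 0.11, 0.08, 0.12, 0.10} → pass.
0 of 4 fail.

0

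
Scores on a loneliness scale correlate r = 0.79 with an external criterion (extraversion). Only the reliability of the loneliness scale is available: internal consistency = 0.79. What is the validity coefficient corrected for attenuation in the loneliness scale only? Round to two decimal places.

Single correction: r_c = r_obs / √r_xx = 0.79 / √0.79 = 0.79 / 0.8888 ≈ 0.89.

0.89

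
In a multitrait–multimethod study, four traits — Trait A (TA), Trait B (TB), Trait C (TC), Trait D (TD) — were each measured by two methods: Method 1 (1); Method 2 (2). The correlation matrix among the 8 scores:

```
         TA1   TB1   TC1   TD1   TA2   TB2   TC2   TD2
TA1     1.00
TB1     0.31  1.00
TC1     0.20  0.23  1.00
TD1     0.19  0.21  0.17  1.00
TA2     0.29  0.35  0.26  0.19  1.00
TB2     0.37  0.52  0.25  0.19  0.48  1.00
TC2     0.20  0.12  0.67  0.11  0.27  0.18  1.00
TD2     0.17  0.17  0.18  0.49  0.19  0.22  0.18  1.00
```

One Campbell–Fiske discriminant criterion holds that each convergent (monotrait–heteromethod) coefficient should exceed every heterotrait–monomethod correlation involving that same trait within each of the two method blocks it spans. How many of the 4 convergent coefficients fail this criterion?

1

Checking each validity diagonal entry against its comparison values:
TA (methods 1·2): 0.29 vs {0.31, 0.48, 0.20, 0.27, 0.19, 0.19} → fail.
TB (methods 1·2): 0.52 vs {0.31, 0.48, 0.23, 0.18, 0.21, 0.22} → pass.
TC (methods 1·2): 0.67 vs {0.20, 0.27, 0.23, 0.18, 0.17, 0.18} → pass.
TD (methods 1·2): 0.49 vs {0.19, 0.19, 0.21, 0.22, 0.17, 0.18} → pass.
1 of 4 fail.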